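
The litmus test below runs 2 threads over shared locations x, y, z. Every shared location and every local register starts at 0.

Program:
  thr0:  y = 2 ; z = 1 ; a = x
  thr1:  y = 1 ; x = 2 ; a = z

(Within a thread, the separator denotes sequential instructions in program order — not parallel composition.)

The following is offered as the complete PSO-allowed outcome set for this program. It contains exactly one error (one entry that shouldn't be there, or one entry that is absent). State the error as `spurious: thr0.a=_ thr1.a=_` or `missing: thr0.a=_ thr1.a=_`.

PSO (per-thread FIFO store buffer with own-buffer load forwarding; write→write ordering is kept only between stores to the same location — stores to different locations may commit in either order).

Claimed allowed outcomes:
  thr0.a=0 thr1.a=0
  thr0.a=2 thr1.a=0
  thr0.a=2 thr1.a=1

outcome vector order: (thr0.a,thr1.a)
[PSO] allowed = {<0 0>; <0 1>; <2 0>; <2 1>}
PSO∖claimed = {<0 1>}

missing: thr0.a=0 thr1.a=1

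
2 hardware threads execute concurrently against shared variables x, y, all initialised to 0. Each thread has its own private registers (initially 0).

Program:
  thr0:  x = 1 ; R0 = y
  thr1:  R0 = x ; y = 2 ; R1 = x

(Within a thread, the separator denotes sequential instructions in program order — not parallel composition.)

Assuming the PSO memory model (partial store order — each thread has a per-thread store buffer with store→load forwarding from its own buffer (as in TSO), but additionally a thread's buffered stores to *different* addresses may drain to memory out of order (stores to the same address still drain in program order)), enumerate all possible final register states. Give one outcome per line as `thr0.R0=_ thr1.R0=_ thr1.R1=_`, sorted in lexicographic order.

outcome vector order: (thr0.R0,thr1.R0,thr1.R1)
|PSO outcomes| = 6

thr0.R0=0 thr1.R0=0 thr1.R1=0
thr0.R0=0 thr1.R0=0 thr1.R1=1
thr0.R0=0 thr1.R0=1 thr1.R1=1
thr0.R0=2 thr1.R0=0 thr1.R1=0
thr0.R0=2 thr1.R0=0 thr1.R1=1
thr0.R0=2 thr1.R0=1 thr1.R1=1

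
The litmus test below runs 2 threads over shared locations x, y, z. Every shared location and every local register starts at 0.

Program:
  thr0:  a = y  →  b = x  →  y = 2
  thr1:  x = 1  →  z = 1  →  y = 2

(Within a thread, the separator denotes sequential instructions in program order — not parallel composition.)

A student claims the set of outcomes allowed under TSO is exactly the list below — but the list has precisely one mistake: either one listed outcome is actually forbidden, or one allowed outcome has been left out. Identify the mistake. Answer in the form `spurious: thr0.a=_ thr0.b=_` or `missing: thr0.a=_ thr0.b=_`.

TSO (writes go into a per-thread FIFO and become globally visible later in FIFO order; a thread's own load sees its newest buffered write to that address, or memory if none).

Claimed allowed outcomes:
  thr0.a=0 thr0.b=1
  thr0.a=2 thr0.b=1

outcome vector order: (thr0.a,thr0.b)
TSO (3): (0,0); (0,1); (2,1)
TSO∖claimed = {(0,0)}

missing: thr0.a=0 thr0.b=0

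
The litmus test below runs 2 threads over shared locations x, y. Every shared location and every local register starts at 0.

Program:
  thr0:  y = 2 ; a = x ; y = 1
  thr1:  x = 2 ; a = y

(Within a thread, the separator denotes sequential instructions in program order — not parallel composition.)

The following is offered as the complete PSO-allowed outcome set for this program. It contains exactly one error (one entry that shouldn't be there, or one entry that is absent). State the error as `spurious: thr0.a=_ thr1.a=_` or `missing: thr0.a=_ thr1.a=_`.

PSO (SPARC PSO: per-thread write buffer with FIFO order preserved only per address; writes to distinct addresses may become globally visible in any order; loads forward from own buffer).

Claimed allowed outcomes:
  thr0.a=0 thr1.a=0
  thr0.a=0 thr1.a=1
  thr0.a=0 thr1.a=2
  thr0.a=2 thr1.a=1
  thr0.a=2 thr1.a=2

missing: thr0.a=2 thr1.a=0

outcome vector order: (thr0.a,thr1.a)
PSO: 6 outcomes — {00 01 02 20 21 22}
PSO∖claimed = {20}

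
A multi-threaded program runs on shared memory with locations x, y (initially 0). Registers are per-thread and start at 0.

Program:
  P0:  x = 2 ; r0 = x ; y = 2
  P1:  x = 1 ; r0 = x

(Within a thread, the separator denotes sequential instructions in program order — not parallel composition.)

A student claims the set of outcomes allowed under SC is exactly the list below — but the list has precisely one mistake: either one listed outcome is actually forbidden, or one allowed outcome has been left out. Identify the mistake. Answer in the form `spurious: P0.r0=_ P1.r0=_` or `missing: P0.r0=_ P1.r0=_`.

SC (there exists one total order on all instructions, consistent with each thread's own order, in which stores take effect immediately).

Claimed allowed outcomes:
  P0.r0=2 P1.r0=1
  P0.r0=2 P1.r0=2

outcome vector order: (P0.r0,P1.r0)
[SC] allowed = {11 21 22}
SC∖claimed = {11}

missing: P0.r0=1 P1.r0=1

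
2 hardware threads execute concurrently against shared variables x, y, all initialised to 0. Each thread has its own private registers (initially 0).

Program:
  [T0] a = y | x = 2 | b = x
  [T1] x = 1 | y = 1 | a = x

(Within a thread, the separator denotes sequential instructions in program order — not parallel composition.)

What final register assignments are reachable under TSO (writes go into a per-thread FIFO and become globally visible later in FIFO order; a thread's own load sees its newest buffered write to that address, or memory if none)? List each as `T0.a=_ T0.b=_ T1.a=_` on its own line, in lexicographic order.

T0.a=0 T0.b=1 T1.a=1
T0.a=0 T0.b=2 T1.a=1
T0.a=0 T0.b=2 T1.a=2
T0.a=1 T0.b=2 T1.a=1
T0.a=1 T0.b=2 T1.a=2

outcome vector order: (T0.a,T0.b,T1.a)
|TSO outcomes| = 5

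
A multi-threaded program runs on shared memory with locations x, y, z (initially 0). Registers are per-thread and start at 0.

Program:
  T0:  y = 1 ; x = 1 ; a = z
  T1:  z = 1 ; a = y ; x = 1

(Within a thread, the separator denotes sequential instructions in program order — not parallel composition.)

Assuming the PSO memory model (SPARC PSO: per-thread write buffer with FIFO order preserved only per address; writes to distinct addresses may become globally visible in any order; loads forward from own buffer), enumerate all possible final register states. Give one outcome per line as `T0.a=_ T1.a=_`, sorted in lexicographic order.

T0.a=0 T1.a=0
T0.a=0 T1.a=1
T0.a=1 T1.a=0
T0.a=1 T1.a=1

outcome vector order: (T0.a,T1.a)
|PSO outcomes| = 4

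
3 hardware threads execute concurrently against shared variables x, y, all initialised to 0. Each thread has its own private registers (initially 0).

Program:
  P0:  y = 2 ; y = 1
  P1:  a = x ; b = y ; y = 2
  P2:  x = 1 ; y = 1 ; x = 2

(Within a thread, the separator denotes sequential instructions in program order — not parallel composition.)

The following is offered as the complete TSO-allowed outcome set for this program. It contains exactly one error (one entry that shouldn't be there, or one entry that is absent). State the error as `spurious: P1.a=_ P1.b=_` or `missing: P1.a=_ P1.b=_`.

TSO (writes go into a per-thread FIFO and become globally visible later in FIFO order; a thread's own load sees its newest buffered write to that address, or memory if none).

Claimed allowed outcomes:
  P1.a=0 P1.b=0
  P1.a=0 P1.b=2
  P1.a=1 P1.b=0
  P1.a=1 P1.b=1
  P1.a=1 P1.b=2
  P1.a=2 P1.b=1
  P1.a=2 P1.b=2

missing: P1.a=0 P1.b=1

outcome vector order: (P1.a,P1.b)
under TSO → 00; 01; 02; 10; 11; 12; 21; 22
TSO∖claimed = {01}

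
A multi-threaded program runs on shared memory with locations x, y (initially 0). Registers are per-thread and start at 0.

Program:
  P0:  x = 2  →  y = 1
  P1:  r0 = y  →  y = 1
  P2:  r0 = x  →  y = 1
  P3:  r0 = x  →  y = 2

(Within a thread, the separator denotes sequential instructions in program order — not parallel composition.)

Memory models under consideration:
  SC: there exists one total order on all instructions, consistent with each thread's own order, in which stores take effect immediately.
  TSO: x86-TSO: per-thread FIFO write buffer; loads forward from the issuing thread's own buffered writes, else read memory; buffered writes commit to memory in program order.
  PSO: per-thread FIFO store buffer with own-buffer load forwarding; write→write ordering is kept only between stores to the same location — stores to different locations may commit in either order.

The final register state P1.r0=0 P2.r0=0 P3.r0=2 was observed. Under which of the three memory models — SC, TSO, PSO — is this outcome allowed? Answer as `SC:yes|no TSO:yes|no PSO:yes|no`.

SC:yes TSO:yes PSO:yes

outcome vector order: (P1.r0,P2.r0,P3.r0)
under SC → 000 002 020 022 100 102 120 122 200 202 220 222
under TSO → 000 002 020 022 100 102 120 122 200 202 220 222
under PSO → 000 002 020 022 100 102 120 122 200 202 220 222
target 002 ∈ {SC,TSO,PSO}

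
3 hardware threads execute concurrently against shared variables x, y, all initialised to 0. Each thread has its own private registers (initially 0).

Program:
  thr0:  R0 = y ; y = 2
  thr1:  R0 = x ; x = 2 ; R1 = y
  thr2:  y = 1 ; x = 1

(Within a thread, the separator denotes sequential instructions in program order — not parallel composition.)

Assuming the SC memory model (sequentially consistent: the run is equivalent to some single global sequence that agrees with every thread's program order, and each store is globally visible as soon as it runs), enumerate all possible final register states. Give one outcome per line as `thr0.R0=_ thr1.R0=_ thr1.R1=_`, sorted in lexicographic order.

thr0.R0=0 thr1.R0=0 thr1.R1=0
thr0.R0=0 thr1.R0=0 thr1.R1=1
thr0.R0=0 thr1.R0=0 thr1.R1=2
thr0.R0=0 thr1.R0=1 thr1.R1=1
thr0.R0=0 thr1.R0=1 thr1.R1=2
thr0.R0=1 thr1.R0=0 thr1.R1=0
thr0.R0=1 thr1.R0=0 thr1.R1=1
thr0.R0=1 thr1.R0=0 thr1.R1=2
thr0.R0=1 thr1.R0=1 thr1.R1=1
thr0.R0=1 thr1.R0=1 thr1.R1=2

outcome vector order: (thr0.R0,thr1.R0,thr1.R1)
|SC outcomes| = 10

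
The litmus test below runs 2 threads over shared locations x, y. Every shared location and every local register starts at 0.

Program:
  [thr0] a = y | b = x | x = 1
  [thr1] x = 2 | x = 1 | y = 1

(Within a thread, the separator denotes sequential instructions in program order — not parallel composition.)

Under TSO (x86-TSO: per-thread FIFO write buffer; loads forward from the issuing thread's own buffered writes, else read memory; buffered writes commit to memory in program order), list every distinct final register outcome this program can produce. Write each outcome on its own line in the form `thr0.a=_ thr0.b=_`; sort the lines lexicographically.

thr0.a=0 thr0.b=0
thr0.a=0 thr0.b=1
thr0.a=0 thr0.b=2
thr0.a=1 thr0.b=1

outcome vector order: (thr0.a,thr0.b)
|TSO outcomes| = 4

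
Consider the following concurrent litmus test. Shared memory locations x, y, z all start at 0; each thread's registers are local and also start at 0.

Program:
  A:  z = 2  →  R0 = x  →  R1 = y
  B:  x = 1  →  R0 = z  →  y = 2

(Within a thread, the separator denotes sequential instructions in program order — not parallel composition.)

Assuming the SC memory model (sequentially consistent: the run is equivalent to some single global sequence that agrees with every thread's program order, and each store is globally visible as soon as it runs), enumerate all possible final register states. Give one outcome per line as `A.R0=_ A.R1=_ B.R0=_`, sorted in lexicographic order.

outcome vector order: (A.R0,A.R1,B.R0)
|SC outcomes| = 6

A.R0=0 A.R1=0 B.R0=2
A.R0=0 A.R1=2 B.R0=2
A.R0=1 A.R1=0 B.R0=0
A.R0=1 A.R1=0 B.R0=2
A.R0=1 A.R1=2 B.R0=0
A.R0=1 A.R1=2 B.R0=2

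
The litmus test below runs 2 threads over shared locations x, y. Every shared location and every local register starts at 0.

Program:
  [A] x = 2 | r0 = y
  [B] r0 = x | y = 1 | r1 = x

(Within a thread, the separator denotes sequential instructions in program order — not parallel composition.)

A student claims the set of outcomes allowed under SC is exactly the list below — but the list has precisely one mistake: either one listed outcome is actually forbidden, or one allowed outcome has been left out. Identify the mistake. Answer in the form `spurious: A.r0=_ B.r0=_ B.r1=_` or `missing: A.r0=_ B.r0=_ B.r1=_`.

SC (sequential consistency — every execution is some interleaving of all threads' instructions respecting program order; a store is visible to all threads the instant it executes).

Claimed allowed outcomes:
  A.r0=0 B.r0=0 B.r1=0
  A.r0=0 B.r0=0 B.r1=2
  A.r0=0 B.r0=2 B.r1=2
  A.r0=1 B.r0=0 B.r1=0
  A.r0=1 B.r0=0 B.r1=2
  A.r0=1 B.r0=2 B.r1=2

outcome vector order: (A.r0,B.r0,B.r1)
[SC] allowed = {<0 0 2> <0 2 2> <1 0 0> <1 0 2> <1 2 2>}
claimed∖SC = {<0 0 0>}

spurious: A.r0=0 B.r0=0 B.r1=0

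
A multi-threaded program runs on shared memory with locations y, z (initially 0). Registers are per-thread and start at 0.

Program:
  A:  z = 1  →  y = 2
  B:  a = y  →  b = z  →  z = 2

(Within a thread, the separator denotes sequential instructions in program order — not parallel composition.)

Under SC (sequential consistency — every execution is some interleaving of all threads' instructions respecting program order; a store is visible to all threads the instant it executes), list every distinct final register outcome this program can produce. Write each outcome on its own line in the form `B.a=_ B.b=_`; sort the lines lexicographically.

outcome vector order: (B.a,B.b)
|SC outcomes| = 3

B.a=0 B.b=0
B.a=0 B.b=1
B.a=2 B.b=1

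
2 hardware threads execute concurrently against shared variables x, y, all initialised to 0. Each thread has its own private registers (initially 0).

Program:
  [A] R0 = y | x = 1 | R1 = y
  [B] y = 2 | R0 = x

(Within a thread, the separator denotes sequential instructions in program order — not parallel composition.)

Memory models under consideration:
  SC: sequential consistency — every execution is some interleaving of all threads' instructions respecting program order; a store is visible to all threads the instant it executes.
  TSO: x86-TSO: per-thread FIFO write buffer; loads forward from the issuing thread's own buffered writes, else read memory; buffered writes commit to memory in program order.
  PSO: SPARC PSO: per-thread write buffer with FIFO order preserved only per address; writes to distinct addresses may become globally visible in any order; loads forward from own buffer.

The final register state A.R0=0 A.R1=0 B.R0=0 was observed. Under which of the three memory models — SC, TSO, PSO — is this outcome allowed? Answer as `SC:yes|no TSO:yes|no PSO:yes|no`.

outcome vector order: (A.R0,A.R1,B.R0)
SC: 5 outcomes — {001, 020, 021, 220, 221}
TSO: 6 outcomes — {000, 001, 020, 021, 220, 221}
PSO: 6 outcomes — {000, 001, 020, 021, 220, 221}
target 000 ∈ {TSO,PSO}

SC:no TSO:yes PSO:yes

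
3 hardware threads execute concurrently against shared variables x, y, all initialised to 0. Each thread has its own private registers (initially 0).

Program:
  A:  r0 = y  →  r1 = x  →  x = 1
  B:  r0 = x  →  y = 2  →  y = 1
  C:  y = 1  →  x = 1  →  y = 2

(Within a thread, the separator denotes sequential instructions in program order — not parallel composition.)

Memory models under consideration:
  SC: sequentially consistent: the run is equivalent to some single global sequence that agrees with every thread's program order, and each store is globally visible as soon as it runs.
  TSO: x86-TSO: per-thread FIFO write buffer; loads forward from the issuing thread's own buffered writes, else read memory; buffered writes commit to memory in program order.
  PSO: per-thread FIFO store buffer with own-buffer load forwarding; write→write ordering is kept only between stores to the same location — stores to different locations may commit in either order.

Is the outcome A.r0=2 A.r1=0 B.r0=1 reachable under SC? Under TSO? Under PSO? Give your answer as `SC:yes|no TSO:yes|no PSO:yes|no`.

outcome vector order: (A.r0,A.r1,B.r0)
SC (11): <0 0 0>, <0 0 1>, <0 1 0>, <0 1 1>, <1 0 0>, <1 0 1>, <1 1 0>, <1 1 1>, <2 0 0>, <2 1 0>, <2 1 1>
TSO (11): <0 0 0>, <0 0 1>, <0 1 0>, <0 1 1>, <1 0 0>, <1 0 1>, <1 1 0>, <1 1 1>, <2 0 0>, <2 1 0>, <2 1 1>
PSO (12): <0 0 0>, <0 0 1>, <0 1 0>, <0 1 1>, <1 0 0>, <1 0 1>, <1 1 0>, <1 1 1>, <2 0 0>, <2 0 1>, <2 1 0>, <2 1 1>
target <2 0 1> ∈ {PSO}

SC:no TSO:no PSO:yes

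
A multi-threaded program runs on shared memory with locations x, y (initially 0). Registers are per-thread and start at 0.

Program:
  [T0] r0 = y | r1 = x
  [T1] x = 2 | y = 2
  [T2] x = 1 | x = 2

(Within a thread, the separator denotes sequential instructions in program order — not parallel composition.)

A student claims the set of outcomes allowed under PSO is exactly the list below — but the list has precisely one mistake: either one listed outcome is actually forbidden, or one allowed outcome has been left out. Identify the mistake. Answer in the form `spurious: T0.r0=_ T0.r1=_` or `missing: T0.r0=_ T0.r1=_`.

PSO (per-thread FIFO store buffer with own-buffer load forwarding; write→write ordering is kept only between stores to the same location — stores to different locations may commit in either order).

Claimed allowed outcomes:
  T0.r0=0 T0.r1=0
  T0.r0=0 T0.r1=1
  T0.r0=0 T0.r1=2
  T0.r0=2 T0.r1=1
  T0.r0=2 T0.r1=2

missing: T0.r0=2 T0.r1=0

outcome vector order: (T0.r0,T0.r1)
PSO: 6 outcomes — {(0,0) (0,1) (0,2) (2,0) (2,1) (2,2)}
PSO∖claimed = {(2,0)}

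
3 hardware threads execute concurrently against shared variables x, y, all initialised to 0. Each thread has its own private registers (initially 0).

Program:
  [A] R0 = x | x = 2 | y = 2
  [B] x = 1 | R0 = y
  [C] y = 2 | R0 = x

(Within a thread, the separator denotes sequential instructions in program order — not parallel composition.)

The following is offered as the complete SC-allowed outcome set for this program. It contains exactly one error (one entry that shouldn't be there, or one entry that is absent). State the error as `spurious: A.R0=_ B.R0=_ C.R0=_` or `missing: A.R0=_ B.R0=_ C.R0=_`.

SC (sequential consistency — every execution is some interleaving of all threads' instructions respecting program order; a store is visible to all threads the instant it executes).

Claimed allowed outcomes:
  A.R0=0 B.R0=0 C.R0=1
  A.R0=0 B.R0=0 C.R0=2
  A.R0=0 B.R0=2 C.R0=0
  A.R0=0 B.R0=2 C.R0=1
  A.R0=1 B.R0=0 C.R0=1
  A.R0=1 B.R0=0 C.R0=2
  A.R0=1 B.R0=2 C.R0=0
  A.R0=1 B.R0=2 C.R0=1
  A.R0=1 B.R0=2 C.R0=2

missing: A.R0=0 B.R0=2 C.R0=2

outcome vector order: (A.R0,B.R0,C.R0)
[SC] allowed = {0/0/1; 0/0/2; 0/2/0; 0/2/1; 0/2/2; 1/0/1; 1/0/2; 1/2/0; 1/2/1; 1/2/2}
SC∖claimed = {0/2/2}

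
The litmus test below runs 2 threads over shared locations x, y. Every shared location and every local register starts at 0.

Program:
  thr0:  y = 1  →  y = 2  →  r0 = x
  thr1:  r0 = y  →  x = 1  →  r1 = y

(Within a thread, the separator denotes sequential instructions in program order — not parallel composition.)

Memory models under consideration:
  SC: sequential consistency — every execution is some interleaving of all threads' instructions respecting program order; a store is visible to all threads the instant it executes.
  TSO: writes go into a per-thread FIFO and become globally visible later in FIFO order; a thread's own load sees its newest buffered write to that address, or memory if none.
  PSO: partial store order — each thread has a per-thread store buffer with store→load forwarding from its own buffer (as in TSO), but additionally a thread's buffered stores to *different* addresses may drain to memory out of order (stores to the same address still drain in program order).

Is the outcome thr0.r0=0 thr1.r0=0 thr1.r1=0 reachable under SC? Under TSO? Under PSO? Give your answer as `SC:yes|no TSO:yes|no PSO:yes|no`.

outcome vector order: (thr0.r0,thr1.r0,thr1.r1)
under SC → <0 0 2>, <0 1 2>, <0 2 2>, <1 0 0>, <1 0 1>, <1 0 2>, <1 1 1>, <1 1 2>, <1 2 2>
under TSO → <0 0 0>, <0 0 1>, <0 0 2>, <0 1 1>, <0 1 2>, <0 2 2>, <1 0 0>, <1 0 1>, <1 0 2>, <1 1 1>, <1 1 2>, <1 2 2>
under PSO → <0 0 0>, <0 0 1>, <0 0 2>, <0 1 1>, <0 1 2>, <0 2 2>, <1 0 0>, <1 0 1>, <1 0 2>, <1 1 1>, <1 1 2>, <1 2 2>
target <0 0 0> ∈ {TSO,PSO}

SC:no TSO:yes PSO:yes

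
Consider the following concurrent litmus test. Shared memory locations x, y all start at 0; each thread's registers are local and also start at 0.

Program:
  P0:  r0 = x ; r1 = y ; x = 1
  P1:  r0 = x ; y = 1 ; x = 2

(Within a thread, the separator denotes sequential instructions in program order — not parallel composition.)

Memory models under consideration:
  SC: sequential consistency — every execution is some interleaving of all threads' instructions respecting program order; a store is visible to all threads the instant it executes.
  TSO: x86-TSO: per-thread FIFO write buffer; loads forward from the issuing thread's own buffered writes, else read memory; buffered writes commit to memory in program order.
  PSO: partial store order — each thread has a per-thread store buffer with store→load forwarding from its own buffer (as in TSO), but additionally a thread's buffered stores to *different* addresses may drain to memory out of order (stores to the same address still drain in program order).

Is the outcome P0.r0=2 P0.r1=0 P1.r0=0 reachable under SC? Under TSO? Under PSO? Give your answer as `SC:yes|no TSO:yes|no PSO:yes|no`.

outcome vector order: (P0.r0,P0.r1,P1.r0)
SC (4): <0 0 0> <0 0 1> <0 1 0> <2 1 0>
TSO (4): <0 0 0> <0 0 1> <0 1 0> <2 1 0>
PSO (5): <0 0 0> <0 0 1> <0 1 0> <2 0 0> <2 1 0>
target <2 0 0> ∈ {PSO}

SC:no TSO:no PSO:yes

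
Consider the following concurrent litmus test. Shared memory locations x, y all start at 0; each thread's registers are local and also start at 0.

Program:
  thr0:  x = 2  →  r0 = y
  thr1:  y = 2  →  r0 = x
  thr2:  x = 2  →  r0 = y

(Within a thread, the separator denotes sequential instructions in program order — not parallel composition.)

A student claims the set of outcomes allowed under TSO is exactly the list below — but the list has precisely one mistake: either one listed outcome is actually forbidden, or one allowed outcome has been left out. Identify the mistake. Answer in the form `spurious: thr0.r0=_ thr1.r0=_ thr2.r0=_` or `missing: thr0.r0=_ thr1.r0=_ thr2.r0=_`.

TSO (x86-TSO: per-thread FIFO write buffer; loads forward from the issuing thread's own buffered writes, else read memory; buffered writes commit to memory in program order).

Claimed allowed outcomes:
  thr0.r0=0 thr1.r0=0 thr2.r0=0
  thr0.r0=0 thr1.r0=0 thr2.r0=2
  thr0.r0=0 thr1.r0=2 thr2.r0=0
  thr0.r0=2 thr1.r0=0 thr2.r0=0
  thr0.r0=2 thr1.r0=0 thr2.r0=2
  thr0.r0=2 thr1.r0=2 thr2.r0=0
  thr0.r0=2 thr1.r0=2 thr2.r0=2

outcome vector order: (thr0.r0,thr1.r0,thr2.r0)
TSO (8): 0/0/0 0/0/2 0/2/0 0/2/2 2/0/0 2/0/2 2/2/0 2/2/2
TSO∖claimed = {0/2/2}

missing: thr0.r0=0 thr1.r0=2 thr2.r0=2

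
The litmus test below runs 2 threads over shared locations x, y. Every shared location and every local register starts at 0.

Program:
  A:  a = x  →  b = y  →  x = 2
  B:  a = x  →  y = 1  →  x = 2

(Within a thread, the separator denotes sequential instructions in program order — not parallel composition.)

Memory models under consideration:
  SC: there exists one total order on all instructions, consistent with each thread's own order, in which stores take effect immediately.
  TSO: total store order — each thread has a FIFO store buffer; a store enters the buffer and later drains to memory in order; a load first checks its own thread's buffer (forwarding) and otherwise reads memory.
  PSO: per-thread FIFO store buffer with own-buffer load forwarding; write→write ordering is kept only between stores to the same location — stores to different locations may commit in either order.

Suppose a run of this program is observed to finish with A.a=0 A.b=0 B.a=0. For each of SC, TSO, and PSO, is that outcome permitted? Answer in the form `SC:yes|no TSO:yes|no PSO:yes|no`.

SC:yes TSO:yes PSO:yes

outcome vector order: (A.a,A.b,B.a)
[SC] allowed = {0/0/0; 0/0/2; 0/1/0; 2/1/0}
[TSO] allowed = {0/0/0; 0/0/2; 0/1/0; 2/1/0}
[PSO] allowed = {0/0/0; 0/0/2; 0/1/0; 2/0/0; 2/1/0}
target 0/0/0 ∈ {SC,TSO,PSO}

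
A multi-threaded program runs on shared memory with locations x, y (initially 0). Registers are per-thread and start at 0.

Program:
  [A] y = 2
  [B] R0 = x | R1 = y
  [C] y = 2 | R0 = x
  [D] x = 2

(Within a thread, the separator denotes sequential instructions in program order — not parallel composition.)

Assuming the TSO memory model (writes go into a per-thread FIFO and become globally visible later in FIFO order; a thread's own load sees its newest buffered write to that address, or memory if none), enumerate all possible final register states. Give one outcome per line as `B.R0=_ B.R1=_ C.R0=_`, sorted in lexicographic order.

B.R0=0 B.R1=0 C.R0=0
B.R0=0 B.R1=0 C.R0=2
B.R0=0 B.R1=2 C.R0=0
B.R0=0 B.R1=2 C.R0=2
B.R0=2 B.R1=0 C.R0=0
B.R0=2 B.R1=0 C.R0=2
B.R0=2 B.R1=2 C.R0=0
B.R0=2 B.R1=2 C.R0=2

outcome vector order: (B.R0,B.R1,C.R0)
|TSO outcomes| = 8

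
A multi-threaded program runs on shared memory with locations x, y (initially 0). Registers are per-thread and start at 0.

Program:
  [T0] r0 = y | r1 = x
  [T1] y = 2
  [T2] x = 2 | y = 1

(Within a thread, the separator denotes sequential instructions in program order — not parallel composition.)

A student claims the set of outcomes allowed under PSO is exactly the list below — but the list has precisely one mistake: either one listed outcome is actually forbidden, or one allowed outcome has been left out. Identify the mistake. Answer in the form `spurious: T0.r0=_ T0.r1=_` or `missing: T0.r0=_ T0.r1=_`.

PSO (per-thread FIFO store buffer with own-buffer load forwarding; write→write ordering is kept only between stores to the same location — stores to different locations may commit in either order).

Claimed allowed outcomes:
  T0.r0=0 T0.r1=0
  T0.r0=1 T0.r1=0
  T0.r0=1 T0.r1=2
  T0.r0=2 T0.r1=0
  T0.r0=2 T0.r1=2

outcome vector order: (T0.r0,T0.r1)
PSO (6): 00, 02, 10, 12, 20, 22
PSO∖claimed = {02}

missing: T0.r0=0 T0.r1=2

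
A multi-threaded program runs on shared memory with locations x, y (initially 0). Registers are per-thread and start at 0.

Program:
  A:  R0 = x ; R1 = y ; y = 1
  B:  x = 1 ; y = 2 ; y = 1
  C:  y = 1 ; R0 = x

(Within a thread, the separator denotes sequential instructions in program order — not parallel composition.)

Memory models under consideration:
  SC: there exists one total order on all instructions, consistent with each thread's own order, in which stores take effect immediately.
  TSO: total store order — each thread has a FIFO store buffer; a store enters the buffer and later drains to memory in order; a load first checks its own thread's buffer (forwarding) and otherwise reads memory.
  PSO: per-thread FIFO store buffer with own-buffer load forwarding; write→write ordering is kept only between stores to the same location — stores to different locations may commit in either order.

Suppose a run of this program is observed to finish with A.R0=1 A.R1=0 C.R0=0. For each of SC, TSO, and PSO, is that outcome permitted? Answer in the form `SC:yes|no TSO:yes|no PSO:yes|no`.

SC:no TSO:yes PSO:yes

outcome vector order: (A.R0,A.R1,C.R0)
SC: 11 outcomes — {0/0/0 0/0/1 0/1/0 0/1/1 0/2/0 0/2/1 1/0/1 1/1/0 1/1/1 1/2/0 1/2/1}
TSO: 12 outcomes — {0/0/0 0/0/1 0/1/0 0/1/1 0/2/0 0/2/1 1/0/0 1/0/1 1/1/0 1/1/1 1/2/0 1/2/1}
PSO: 12 outcomes — {0/0/0 0/0/1 0/1/0 0/1/1 0/2/0 0/2/1 1/0/0 1/0/1 1/1/0 1/1/1 1/2/0 1/2/1}
target 1/0/0 ∈ {TSO,PSO}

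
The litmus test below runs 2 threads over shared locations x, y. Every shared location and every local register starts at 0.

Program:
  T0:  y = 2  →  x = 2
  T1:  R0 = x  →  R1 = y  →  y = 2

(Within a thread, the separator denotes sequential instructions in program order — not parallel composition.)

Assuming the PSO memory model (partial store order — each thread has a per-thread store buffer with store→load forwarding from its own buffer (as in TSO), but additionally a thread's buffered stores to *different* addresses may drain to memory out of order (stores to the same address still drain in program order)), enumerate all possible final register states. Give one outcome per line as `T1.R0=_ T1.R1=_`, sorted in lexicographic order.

outcome vector order: (T1.R0,T1.R1)
|PSO outcomes| = 4

T1.R0=0 T1.R1=0
T1.R0=0 T1.R1=2
T1.R0=2 T1.R1=0
T1.R0=2 T1.R1=2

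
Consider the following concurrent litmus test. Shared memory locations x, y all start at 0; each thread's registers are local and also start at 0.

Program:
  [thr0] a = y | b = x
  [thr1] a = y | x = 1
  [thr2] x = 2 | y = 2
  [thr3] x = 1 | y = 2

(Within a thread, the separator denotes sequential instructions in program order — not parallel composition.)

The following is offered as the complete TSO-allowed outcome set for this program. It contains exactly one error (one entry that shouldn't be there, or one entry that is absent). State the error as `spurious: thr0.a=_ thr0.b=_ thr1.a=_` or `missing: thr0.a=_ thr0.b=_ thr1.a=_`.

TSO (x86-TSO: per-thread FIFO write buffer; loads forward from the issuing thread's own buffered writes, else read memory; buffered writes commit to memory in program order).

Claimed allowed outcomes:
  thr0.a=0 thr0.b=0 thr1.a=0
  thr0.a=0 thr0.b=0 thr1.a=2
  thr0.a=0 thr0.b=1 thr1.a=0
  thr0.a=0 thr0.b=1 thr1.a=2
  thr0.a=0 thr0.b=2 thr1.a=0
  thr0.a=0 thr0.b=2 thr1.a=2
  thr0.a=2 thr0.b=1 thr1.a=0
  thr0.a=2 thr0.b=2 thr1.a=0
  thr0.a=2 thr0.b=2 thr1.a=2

missing: thr0.a=2 thr0.b=1 thr1.a=2

outcome vector order: (thr0.a,thr0.b,thr1.a)
[TSO] allowed = {000, 002, 010, 012, 020, 022, 210, 212, 220, 222}
TSO∖claimed = {212}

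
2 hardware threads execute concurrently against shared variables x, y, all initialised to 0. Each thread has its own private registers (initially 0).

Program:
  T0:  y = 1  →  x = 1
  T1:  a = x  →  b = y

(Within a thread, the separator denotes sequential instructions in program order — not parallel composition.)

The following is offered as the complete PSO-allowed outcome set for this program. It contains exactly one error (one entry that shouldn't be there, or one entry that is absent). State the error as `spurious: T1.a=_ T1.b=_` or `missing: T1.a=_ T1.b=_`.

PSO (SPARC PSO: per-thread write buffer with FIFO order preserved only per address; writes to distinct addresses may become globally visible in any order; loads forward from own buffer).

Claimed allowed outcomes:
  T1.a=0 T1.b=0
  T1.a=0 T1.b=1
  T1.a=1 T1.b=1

missing: T1.a=1 T1.b=0

outcome vector order: (T1.a,T1.b)
PSO: 4 outcomes — {<0 0>; <0 1>; <1 0>; <1 1>}
PSO∖claimed = {<1 0>}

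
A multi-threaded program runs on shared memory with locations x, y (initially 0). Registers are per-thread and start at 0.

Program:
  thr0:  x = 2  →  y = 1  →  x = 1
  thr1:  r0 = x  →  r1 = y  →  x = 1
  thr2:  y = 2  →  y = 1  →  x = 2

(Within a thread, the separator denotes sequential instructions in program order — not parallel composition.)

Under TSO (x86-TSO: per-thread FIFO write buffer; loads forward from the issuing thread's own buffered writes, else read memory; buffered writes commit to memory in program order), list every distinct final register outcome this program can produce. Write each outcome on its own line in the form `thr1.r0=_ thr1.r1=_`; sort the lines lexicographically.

thr1.r0=0 thr1.r1=0
thr1.r0=0 thr1.r1=1
thr1.r0=0 thr1.r1=2
thr1.r0=1 thr1.r1=1
thr1.r0=1 thr1.r1=2
thr1.r0=2 thr1.r1=0
thr1.r0=2 thr1.r1=1
thr1.r0=2 thr1.r1=2

outcome vector order: (thr1.r0,thr1.r1)
|TSO outcomes| = 8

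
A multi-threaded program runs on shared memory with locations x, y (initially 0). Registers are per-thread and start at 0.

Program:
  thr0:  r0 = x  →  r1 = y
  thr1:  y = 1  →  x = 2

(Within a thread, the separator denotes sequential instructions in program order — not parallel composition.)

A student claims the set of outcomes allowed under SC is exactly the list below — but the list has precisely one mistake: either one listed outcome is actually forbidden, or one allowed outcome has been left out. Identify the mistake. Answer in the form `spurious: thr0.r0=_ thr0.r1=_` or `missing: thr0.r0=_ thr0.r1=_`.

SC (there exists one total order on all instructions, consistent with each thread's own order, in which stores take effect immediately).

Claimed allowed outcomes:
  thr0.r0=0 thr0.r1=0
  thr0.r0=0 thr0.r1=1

missing: thr0.r0=2 thr0.r1=1

outcome vector order: (thr0.r0,thr0.r1)
SC: 3 outcomes — {00, 01, 21}
SC∖claimed = {21}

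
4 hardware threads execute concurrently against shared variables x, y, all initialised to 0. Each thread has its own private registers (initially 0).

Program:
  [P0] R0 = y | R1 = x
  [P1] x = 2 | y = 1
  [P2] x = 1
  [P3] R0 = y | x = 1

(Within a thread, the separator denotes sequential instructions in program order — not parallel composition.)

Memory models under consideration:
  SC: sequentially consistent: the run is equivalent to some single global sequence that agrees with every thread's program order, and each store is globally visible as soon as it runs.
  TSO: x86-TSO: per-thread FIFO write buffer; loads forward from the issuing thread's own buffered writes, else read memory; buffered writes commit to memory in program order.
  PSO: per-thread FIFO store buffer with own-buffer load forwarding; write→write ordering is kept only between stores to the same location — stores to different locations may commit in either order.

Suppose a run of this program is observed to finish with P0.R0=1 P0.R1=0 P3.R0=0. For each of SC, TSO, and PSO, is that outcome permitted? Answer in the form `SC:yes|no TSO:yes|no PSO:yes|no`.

outcome vector order: (P0.R0,P0.R1,P3.R0)
SC (10): 0/0/0; 0/0/1; 0/1/0; 0/1/1; 0/2/0; 0/2/1; 1/1/0; 1/1/1; 1/2/0; 1/2/1
TSO (10): 0/0/0; 0/0/1; 0/1/0; 0/1/1; 0/2/0; 0/2/1; 1/1/0; 1/1/1; 1/2/0; 1/2/1
PSO (12): 0/0/0; 0/0/1; 0/1/0; 0/1/1; 0/2/0; 0/2/1; 1/0/0; 1/0/1; 1/1/0; 1/1/1; 1/2/0; 1/2/1
target 1/0/0 ∈ {PSO}

SC:no TSO:no PSO:yes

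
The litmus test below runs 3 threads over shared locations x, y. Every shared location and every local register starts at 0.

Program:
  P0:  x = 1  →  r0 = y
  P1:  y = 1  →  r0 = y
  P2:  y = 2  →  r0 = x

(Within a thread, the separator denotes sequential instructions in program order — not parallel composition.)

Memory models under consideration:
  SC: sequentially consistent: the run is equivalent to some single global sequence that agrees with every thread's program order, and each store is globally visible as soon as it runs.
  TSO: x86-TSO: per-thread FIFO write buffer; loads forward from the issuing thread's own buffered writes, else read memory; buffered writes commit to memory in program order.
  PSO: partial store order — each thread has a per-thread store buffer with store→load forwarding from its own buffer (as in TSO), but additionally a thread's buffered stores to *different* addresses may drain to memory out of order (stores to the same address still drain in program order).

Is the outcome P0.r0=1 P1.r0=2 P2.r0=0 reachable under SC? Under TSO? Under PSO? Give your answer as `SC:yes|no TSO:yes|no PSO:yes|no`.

outcome vector order: (P0.r0,P1.r0,P2.r0)
SC (9): <0 1 1> <0 2 1> <1 1 0> <1 1 1> <1 2 1> <2 1 0> <2 1 1> <2 2 0> <2 2 1>
TSO (12): <0 1 0> <0 1 1> <0 2 0> <0 2 1> <1 1 0> <1 1 1> <1 2 0> <1 2 1> <2 1 0> <2 1 1> <2 2 0> <2 2 1>
PSO (12): <0 1 0> <0 1 1> <0 2 0> <0 2 1> <1 1 0> <1 1 1> <1 2 0> <1 2 1> <2 1 0> <2 1 1> <2 2 0> <2 2 1>
target <1 2 0> ∈ {TSO,PSO}

SC:no TSO:yes PSO:yes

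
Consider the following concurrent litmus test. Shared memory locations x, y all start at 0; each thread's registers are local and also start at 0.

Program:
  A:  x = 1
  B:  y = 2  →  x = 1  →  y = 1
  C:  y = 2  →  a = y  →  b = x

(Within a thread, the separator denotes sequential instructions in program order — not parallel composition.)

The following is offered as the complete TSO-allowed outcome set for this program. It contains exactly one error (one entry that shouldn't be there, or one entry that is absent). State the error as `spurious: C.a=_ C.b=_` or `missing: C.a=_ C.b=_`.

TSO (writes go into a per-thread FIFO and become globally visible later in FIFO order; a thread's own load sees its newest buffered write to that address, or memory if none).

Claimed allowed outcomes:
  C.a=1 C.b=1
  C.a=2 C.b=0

outcome vector order: (C.a,C.b)
[TSO] allowed = {<1 1>; <2 0>; <2 1>}
TSO∖claimed = {<2 1>}

missing: C.a=2 C.b=1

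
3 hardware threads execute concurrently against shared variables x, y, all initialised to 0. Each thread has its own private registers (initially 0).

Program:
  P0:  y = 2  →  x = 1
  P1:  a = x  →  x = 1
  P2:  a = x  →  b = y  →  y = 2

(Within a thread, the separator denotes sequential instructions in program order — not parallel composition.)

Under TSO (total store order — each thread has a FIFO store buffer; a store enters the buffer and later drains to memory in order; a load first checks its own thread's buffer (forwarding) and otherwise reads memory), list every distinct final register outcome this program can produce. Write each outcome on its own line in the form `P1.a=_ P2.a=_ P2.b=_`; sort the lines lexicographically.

P1.a=0 P2.a=0 P2.b=0
P1.a=0 P2.a=0 P2.b=2
P1.a=0 P2.a=1 P2.b=0
P1.a=0 P2.a=1 P2.b=2
P1.a=1 P2.a=0 P2.b=0
P1.a=1 P2.a=0 P2.b=2
P1.a=1 P2.a=1 P2.b=2

outcome vector order: (P1.a,P2.a,P2.b)
|TSO outcomes| = 7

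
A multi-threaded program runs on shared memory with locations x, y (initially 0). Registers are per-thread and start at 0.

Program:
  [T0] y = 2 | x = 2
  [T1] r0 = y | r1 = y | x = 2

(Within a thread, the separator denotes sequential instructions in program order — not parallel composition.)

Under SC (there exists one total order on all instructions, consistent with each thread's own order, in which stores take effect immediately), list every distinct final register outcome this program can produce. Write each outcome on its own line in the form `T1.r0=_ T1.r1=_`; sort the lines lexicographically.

outcome vector order: (T1.r0,T1.r1)
|SC outcomes| = 3

T1.r0=0 T1.r1=0
T1.r0=0 T1.r1=2
T1.r0=2 T1.r1=2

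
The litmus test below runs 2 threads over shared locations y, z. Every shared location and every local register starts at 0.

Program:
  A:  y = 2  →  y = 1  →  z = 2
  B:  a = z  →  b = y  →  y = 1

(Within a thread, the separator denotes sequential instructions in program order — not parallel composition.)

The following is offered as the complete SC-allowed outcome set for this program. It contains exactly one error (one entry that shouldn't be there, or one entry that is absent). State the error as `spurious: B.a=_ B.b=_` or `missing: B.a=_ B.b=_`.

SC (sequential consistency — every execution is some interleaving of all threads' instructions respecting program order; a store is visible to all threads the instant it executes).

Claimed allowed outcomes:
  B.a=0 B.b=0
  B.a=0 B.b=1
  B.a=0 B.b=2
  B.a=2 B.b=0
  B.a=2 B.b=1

outcome vector order: (B.a,B.b)
under SC → 0/0; 0/1; 0/2; 2/1
claimed∖SC = {2/0}

spurious: B.a=2 B.b=0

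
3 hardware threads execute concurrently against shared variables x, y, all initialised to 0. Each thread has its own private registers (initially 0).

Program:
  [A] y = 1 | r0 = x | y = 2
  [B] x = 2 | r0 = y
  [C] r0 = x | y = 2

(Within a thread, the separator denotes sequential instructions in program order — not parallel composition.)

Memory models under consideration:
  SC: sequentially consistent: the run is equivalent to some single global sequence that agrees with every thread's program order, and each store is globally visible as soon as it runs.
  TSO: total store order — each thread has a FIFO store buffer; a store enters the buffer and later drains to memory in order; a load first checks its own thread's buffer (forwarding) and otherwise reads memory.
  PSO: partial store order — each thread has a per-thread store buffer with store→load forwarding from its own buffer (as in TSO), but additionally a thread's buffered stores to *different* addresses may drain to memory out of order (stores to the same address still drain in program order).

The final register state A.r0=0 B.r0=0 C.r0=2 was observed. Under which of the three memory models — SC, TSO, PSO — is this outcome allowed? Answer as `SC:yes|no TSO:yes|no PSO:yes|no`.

SC:no TSO:yes PSO:yes

outcome vector order: (A.r0,B.r0,C.r0)
[SC] allowed = {<0 1 0>, <0 1 2>, <0 2 0>, <0 2 2>, <2 0 0>, <2 0 2>, <2 1 0>, <2 1 2>, <2 2 0>, <2 2 2>}
[TSO] allowed = {<0 0 0>, <0 0 2>, <0 1 0>, <0 1 2>, <0 2 0>, <0 2 2>, <2 0 0>, <2 0 2>, <2 1 0>, <2 1 2>, <2 2 0>, <2 2 2>}
[PSO] allowed = {<0 0 0>, <0 0 2>, <0 1 0>, <0 1 2>, <0 2 0>, <0 2 2>, <2 0 0>, <2 0 2>, <2 1 0>, <2 1 2>, <2 2 0>, <2 2 2>}
target <0 0 2> ∈ {TSO,PSO}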